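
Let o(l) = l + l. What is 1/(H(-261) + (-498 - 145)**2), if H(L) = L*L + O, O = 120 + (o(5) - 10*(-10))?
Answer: 1/481800 ≈ 2.0756e-6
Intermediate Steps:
o(l) = 2*l
O = 230 (O = 120 + (2*5 - 10*(-10)) = 120 + (10 + 100) = 120 + 110 = 230)
H(L) = 230 + L**2 (H(L) = L*L + 230 = L**2 + 230 = 230 + L**2)
1/(H(-261) + (-498 - 145)**2) = 1/((230 + (-261)**2) + (-498 - 145)**2) = 1/((230 + 68121) + (-643)**2) = 1/(68351 + 413449) = 1/481800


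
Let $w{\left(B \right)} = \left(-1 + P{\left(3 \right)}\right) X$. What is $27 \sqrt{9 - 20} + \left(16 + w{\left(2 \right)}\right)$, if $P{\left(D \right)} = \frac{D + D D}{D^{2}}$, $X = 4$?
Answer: $\frac{52}{3} + 27 i \sqrt{11} \approx 17.333 + 89.549 i$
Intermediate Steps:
$P{\left(D \right)} = \frac{D + D^{2}}{D^{2}}$
$w{\left(B \right)} = \frac{4}{3}$ ($w{\left(B \right)} = \left(-1 + \frac{1 + 3}{3}\right) 4 = \left(-1 + \frac{1}{3} \cdot 4\right) 4 = \left(-1 + \frac{4}{3}\right) 4 = \frac{1}{3} \cdot 4 = \frac{4}{3}$)
$27 \sqrt{9 - 20} + \left(16 + w{\left(2 \right)}\right) = 27 \sqrt{9 - 20} + \left(16 + \frac{4}{3}\right) = 27 \sqrt{-11} + \frac{52}{3} = 27 i \sqrt{11} + \frac{52}{3} = \frac{52}{3} + 27 i \sqrt{11}$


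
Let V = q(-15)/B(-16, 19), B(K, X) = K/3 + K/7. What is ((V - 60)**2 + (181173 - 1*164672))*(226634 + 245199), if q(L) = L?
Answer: 9599665562009/1024 ≈ 9.3747e+9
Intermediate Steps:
B(K, X) = 10*K/21 (B(K, X) = K*(1/3) + K*(1/7) = K/3 + K/7 = 10*K/21)
V = 63/32 (V = -15/((10/21)*(-16)) = -15/(-160/21) = -15*(-21/160) = 63/32 ≈ 1.9688)
((V - 60)**2 + (181173 - 1*164672))*(226634 + 245199) = ((63/32 - 60)**2 + (181173 - 1*164672))*(226634 + 245199) = ((-1857/32)**2 + (181173 - 164672))*471833 = (3448449/1024 + 16501)*471833 = (20345473/1024)*471833 = 9599665562009/1024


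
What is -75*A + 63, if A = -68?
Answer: 5163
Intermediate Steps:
-75*A + 63 = -75*(-68) + 63 = 5100 + 63 = 5163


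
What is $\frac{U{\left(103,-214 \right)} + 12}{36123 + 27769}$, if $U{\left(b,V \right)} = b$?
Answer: $\frac{115}{63892} \approx 0.0017999$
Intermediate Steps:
$\frac{U{\left(103,-214 \right)} + 12}{36123 + 27769} = \frac{103 + 12}{36123 + 27769} = \frac{115}{63892}$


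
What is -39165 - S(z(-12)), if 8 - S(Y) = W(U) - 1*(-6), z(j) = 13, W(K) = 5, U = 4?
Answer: -39162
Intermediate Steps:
S(Y) = -3 (S(Y) = 8 - (5 - 1*(-6)) = 8 - (5 + 6) = 8 - 1*11 = 8 - 11 = -3)
-39165 - S(z(-12)) = -39165 - 1*(-3) = -39165 + 3 = -39162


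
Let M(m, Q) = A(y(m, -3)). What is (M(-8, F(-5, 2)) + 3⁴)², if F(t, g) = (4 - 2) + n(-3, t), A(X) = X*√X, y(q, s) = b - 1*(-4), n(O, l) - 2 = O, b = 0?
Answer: 7921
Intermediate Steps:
n(O, l) = 2 + O
y(q, s) = 4 (y(q, s) = 0 - 1*(-4) = 0 + 4 = 4)
A(X) = X^(3/2)
F(t, g) = 1 (F(t, g) = (4 - 2) + (2 - 3) = 2 - 1 = 1)
M(m, Q) = 8 (M(m, Q) = 4^(3/2) = 8)
(M(-8, F(-5, 2)) + 3⁴)² = (8 + 3⁴)² = (8 + 81)² = 89² = 7921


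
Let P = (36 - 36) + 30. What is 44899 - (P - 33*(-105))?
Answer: 41404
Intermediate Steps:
P = 30 (P = 0 + 30 = 30)
44899 - (P - 33*(-105)) = 44899 - (30 - 33*(-105)) = 44899 - (30 + 3465) = 44899 - 1*3495 = 44899 - 3495 = 41404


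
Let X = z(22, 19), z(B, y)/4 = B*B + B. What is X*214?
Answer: 433136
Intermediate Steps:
z(B, y) = 4*B + 4*B**2 (z(B, y) = 4*(B*B + B) = 4*(B**2 + B) = 4*(B + B**2) = 4*B + 4*B**2)
X = 2024 (X = 4*22*(1 + 22) = 4*22*23 = 2024)
X*214 = 2024*214 = 433136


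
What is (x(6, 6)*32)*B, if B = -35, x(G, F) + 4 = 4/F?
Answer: 11200/3 ≈ 3733.3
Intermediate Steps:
x(G, F) = -4 + 4/F
(x(6, 6)*32)*B = ((-4 + 4/6)*32)*(-35) = ((-4 + 4*(⅙))*32)*(-35) = ((-4 + ⅔)*32)*(-35) = -10/3*32*(-35) = -320/3*(-35) = 11200/3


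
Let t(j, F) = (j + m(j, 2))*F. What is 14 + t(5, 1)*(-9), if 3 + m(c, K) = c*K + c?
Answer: -139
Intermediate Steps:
m(c, K) = -3 + c + K*c (m(c, K) = -3 + (c*K + c) = -3 + (K*c + c) = -3 + (c + K*c) = -3 + c + K*c)
t(j, F) = F*(-3 + 4*j) (t(j, F) = (j + (-3 + j + 2*j))*F = (j + (-3 + 3*j))*F = (-3 + 4*j)*F = F*(-3 + 4*j))
14 + t(5, 1)*(-9) = 14 + (1*(-3 + 4*5))*(-9) = 14 + (1*(-3 + 20))*(-9) = 14 + (1*17)*(-9) = 14 + 17*(-9) = 14 - 153 = -139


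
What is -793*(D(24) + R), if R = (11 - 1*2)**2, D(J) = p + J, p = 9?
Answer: -90402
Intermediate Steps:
D(J) = 9 + J
R = 81 (R = (11 - 2)**2 = 9**2 = 81)
-793*(D(24) + R) = -793*((9 + 24) + 81) = -793*(33 + 81) = -793*114 = -90402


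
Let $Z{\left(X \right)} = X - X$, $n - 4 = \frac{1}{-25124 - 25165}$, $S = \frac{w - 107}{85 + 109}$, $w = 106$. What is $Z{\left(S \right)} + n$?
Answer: $\frac{201155}{50289} \approx 4.0$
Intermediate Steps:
$S = - \frac{1}{194}$ ($S = \frac{106 - 107}{85 + 109} = - \frac{1}{194} \approx -0.0051546$)
$n = \frac{201155}{50289}$ ($n = 4 + \frac{1}{-25124 - 25165} = 4 + \frac{1}{-50289} = 4 - \frac{1}{50289} = \frac{201155}{50289} \approx 4.0$)
$Z{\left(X \right)} = 0$
$Z{\left(S \right)} + n = 0 + \frac{201155}{50289} = \frac{201155}{50289}$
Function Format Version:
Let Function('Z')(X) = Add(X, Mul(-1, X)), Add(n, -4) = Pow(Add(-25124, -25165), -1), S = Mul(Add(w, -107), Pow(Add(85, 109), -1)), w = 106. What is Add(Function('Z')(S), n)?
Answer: Rational(201155, 50289) ≈ 4.0000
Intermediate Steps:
S = Rational(-1, 194) (S = Mul(Add(106, -107), Pow(Add(85, 109), -1)) = Mul(-1, Pow(194, -1)) = Mul(-1, Rational(1, 194)) = Rational(-1, 194) ≈ -0.0051546)
n = Rational(201155, 50289) (n = Add(4, Pow(Add(-25124, -25165), -1)) = Add(4, Pow(-50289, -1)) = Add(4, Rational(-1, 50289)) = Rational(201155, 50289) ≈ 4.0000)
Function('Z')(X) = 0
Add(Function('Z')(S), n) = Add(0, Rational(201155, 50289)) = Rational(201155, 50289)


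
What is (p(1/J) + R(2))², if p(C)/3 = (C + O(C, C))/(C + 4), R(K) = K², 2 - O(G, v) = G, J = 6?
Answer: 18496/625 ≈ 29.594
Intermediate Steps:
O(G, v) = 2 - G
p(C) = 6/(4 + C) (p(C) = 3*((C + (2 - C))/(C + 4)) = 3*(2/(4 + C)) = 6/(4 + C))
(p(1/J) + R(2))² = (6/(4 + 1/6) + 2²)² = (6/(4 + ⅙) + 4)² = (6/(25/6) + 4)² = (6*(6/25) + 4)² = (36/25 + 4)² = (136/25)² = 18496/625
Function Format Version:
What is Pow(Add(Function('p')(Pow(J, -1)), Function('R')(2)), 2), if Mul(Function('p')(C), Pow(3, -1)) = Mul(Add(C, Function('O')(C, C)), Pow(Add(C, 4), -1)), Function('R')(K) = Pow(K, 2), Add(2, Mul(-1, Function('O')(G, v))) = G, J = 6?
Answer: Rational(18496, 625) ≈ 29.594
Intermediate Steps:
Function('O')(G, v) = Add(2, Mul(-1, G))
Function('p')(C) = Mul(6, Pow(Add(4, C), -1)) (Function('p')(C) = Mul(3, Mul(Add(C, Add(2, Mul(-1, C))), Pow(Add(C, 4), -1))) = Mul(3, Mul(2, Pow(Add(4, C), -1))) = Mul(6, Pow(Add(4, C), -1)))
Pow(Add(Function('p')(Pow(J, -1)), Function('R')(2)), 2) = Pow(Add(Mul(6, Pow(Add(4, Pow(6, -1)), -1)), Pow(2, 2)), 2) = Pow(Add(Mul(6, Pow(Add(4, Rational(1, 6)), -1)), 4), 2) = Pow(Add(Mul(6, Pow(Rational(25, 6), -1)), 4), 2) = Pow(Add(Mul(6, Rational(6, 25)), 4), 2) = Pow(Add(Rational(36, 25), 4), 2) = Pow(Rational(136, 25), 2) = Rational(18496, 625)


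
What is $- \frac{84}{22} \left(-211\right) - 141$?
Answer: $\frac{7311}{11} \approx 664.64$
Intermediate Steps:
$- \frac{84}{22} \left(-211\right) - 141 = \left(-84\right) \frac{1}{22} \left(-211\right) - 141 = \left(- \frac{42}{11}\right) \left(-211\right) - 141 = \frac{8862}{11} - 141 = \frac{7311}{11}$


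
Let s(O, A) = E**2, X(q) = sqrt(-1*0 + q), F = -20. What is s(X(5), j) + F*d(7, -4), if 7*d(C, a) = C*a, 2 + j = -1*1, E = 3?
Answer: 89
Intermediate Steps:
j = -3 (j = -2 - 1*1 = -2 - 1 = -3)
X(q) = sqrt(q) (X(q) = sqrt(0 + q) = sqrt(q))
s(O, A) = 9 (s(O, A) = 3**2 = 9)
d(C, a) = C*a/7 (d(C, a) = (C*a)/7 = C*a/7)
s(X(5), j) + F*d(7, -4) = 9 - 20*7*(-4)/7 = 9 - 20*(-4) = 9 + 80 = 89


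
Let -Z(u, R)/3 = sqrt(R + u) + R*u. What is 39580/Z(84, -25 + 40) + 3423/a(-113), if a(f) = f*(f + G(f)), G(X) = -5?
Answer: -72075022159/7055912778 + 39580*sqrt(11)/1587501 ≈ -10.132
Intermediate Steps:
a(f) = f*(-5 + f) (a(f) = f*(f - 5) = f*(-5 + f))
Z(u, R) = -3*sqrt(R + u) - 3*R*u (Z(u, R) = -3*(sqrt(R + u) + R*u) = -3*sqrt(R + u) - 3*R*u)
39580/Z(84, -25 + 40) + 3423/a(-113) = 39580/(-3*sqrt((-25 + 40) + 84) - 3*(-25 + 40)*84) + 3423/((-113*(-5 - 113))) = 39580/(-3*sqrt(15 + 84) - 3*15*84) + 3423/((-113*(-118))) = 39580/(-9*sqrt(11) - 3780) + 3423/13334 = 39580/(-3780 - 9*sqrt(11)) + 3423/13334 = 3423/13334 + 39580/(-3780 - 9*sqrt(11))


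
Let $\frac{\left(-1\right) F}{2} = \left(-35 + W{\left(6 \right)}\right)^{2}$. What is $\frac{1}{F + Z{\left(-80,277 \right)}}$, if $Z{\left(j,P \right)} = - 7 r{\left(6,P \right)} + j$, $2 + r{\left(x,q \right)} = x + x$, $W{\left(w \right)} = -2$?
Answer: $- \frac{1}{2888} \approx -0.00034626$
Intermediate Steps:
$r{\left(x,q \right)} = -2 + 2 x$ ($r{\left(x,q \right)} = -2 + \left(x + x\right) = -2 + 2 x$)
$Z{\left(j,P \right)} = -70 + j$ ($Z{\left(j,P \right)} = - 7 \left(-2 + 2 \cdot 6\right) + j = - 7 \left(-2 + 12\right) + j = \left(-7\right) 10 + j = -70 + j$)
$F = -2738$ ($F = - 2 \left(-35 - 2\right)^{2} = - 2 \left(-37\right)^{2} = \left(-2\right) 1369 = -2738$)
$\frac{1}{F + Z{\left(-80,277 \right)}} = \frac{1}{-2738 - 150} = \frac{1}{-2888} = - \frac{1}{2888}$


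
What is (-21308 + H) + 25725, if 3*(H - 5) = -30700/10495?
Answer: 27839194/6297 ≈ 4421.0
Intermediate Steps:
H = 25345/6297 (H = 5 + (-30700/10495)/3 = 5 + (-30700*1/10495)/3 = 5 + (⅓)*(-6140/2099) = 5 - 6140/6297 = 25345/6297 ≈ 4.0249)
(-21308 + H) + 25725 = (-21308 + 25345/6297) + 25725 = -134151131/6297 + 25725 = 27839194/6297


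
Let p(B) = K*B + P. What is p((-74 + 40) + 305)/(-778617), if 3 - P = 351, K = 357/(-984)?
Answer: 146393/255386376 ≈ 0.00057322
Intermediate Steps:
K = -119/328 (K = 357*(-1/984) = -119/328 ≈ -0.36280)
P = -348 (P = 3 - 1*351 = 3 - 351 = -348)
p(B) = -348 - 119*B/328 (p(B) = -119*B/328 - 348 = -348 - 119*B/328)
p((-74 + 40) + 305)/(-778617) = (-348 - 119*((-74 + 40) + 305)/328)/(-778617) = (-348 - 119*(-34 + 305)/328)*(-1/778617) = (-348 - 119/328*271)*(-1/778617) = (-348 - 32249/328)*(-1/778617) = -146393/328*(-1/778617) = 146393/255386376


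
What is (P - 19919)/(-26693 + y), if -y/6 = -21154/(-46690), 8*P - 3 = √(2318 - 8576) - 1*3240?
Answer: 77462045/101748824 - 3335*I*√6258/712241768 ≈ 0.76131 - 0.00037041*I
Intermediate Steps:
P = -3237/8 + I*√6258/8 (P = 3/8 + (√(2318 - 8576) - 1*3240)/8 = 3/8 + (√(-6258) - 3240)/8 = 3/8 + (I*√6258 - 3240)/8 = 3/8 + (-3240 + I*√6258)/8 = 3/8 + (-405 + I*√6258/8) = -3237/8 + I*√6258/8 ≈ -404.63 + 9.8884*I)
y = -9066/3335 (y = -(-126924)/(-46690) = -(-126924)*(-1)/46690 = -6*1511/3335 = -9066/3335 ≈ -2.7184)
(P - 19919)/(-26693 + y) = ((-3237/8 + I*√6258/8) - 19919)/(-26693 - 9066/3335) = (-162589/8 + I*√6258/8)/(-89030221/3335) = (-162589/8 + I*√6258/8)*(-3335/89030221) = 77462045/101748824 - 3335*I*√6258/712241768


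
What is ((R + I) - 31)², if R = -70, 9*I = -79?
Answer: 976144/81 ≈ 12051.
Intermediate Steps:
I = -79/9 (I = (⅑)*(-79) = -79/9 ≈ -8.7778)
((R + I) - 31)² = ((-70 - 79/9) - 31)² = (-709/9 - 31)² = (-988/9)² = 976144/81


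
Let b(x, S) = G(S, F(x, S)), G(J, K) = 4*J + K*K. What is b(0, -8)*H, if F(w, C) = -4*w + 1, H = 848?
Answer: -26288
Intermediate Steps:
F(w, C) = 1 - 4*w
G(J, K) = K² + 4*J (G(J, K) = 4*J + K² = K² + 4*J)
b(x, S) = (1 - 4*x)² + 4*S
b(0, -8)*H = ((-1 + 4*0)² + 4*(-8))*848 = ((-1 + 0)² - 32)*848 = ((-1)² - 32)*848 = (1 - 32)*848 = -31*848 = -26288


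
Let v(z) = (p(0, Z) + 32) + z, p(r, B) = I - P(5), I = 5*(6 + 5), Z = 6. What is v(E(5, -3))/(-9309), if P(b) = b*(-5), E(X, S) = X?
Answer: -39/3103 ≈ -0.012568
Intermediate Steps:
I = 55 (I = 5*11 = 55)
P(b) = -5*b
p(r, B) = 80 (p(r, B) = 55 - (-5)*5 = 55 - 1*(-25) = 55 + 25 = 80)
v(z) = 112 + z (v(z) = (80 + 32) + z = 112 + z)
v(E(5, -3))/(-9309) = (112 + 5)/(-9309) = 117*(-1/9309) = -39/3103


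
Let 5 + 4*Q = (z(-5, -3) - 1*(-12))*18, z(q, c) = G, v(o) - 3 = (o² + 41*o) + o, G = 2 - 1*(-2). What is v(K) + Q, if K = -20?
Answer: -1465/4 ≈ -366.25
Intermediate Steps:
G = 4 (G = 2 + 2 = 4)
v(o) = 3 + o² + 42*o (v(o) = 3 + ((o² + 41*o) + o) = 3 + (o² + 42*o) = 3 + o² + 42*o)
z(q, c) = 4
Q = 283/4 (Q = -5/4 + ((4 - 1*(-12))*18)/4 = -5/4 + ((4 + 12)*18)/4 = -5/4 + (16*18)/4 = -5/4 + (¼)*288 = -5/4 + 72 = 283/4 ≈ 70.750)
v(K) + Q = (3 + (-20)² + 42*(-20)) + 283/4 = (3 + 400 - 840) + 283/4 = -437 + 283/4 = -1465/4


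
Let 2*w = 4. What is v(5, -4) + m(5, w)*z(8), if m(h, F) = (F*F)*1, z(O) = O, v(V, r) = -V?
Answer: 27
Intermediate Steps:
w = 2 (w = (½)*4 = 2)
m(h, F) = F² (m(h, F) = F²*1 = F²)
v(5, -4) + m(5, w)*z(8) = -1*5 + 2²*8 = -5 + 4*8 = -5 + 32 = 27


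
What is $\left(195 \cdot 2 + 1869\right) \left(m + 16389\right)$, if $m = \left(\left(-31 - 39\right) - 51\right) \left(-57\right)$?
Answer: $52603074$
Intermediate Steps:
$m = 6897$ ($m = \left(\left(-31 - 39\right) - 51\right) \left(-57\right) = \left(-70 - 51\right) \left(-57\right) = \left(-121\right) \left(-57\right) = 6897$)
$\left(195 \cdot 2 + 1869\right) \left(m + 16389\right) = \left(195 \cdot 2 + 1869\right) \left(6897 + 16389\right) = \left(390 + 1869\right) 23286 = 2259 \cdot 23286 = 52603074$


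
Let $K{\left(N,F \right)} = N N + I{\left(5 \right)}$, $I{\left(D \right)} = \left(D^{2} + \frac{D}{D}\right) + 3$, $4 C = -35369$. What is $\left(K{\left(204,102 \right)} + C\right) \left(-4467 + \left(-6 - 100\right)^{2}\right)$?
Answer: $\frac{888167259}{4} \approx 2.2204 \cdot 10^{8}$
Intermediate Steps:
$C = - \frac{35369}{4}$ ($C = \frac{1}{4} \left(-35369\right) = - \frac{35369}{4} \approx -8842.3$)
$I{\left(D \right)} = 4 + D^{2}$ ($I{\left(D \right)} = \left(D^{2} + 1\right) + 3 = \left(1 + D^{2}\right) + 3 = 4 + D^{2}$)
$K{\left(N,F \right)} = 29 + N^{2}$ ($K{\left(N,F \right)} = N N + \left(4 + 5^{2}\right) = N^{2} + \left(4 + 25\right) = N^{2} + 29 = 29 + N^{2}$)
$\left(K{\left(204,102 \right)} + C\right) \left(-4467 + \left(-6 - 100\right)^{2}\right) = \left(\left(29 + 204^{2}\right) - \frac{35369}{4}\right) \left(-4467 + \left(-6 - 100\right)^{2}\right) = \left(\left(29 + 41616\right) - \frac{35369}{4}\right) \left(-4467 + \left(-106\right)^{2}\right) = \left(41645 - \frac{35369}{4}\right) \left(-4467 + 11236\right) = \frac{131211}{4} \cdot 6769 = \frac{888167259}{4}$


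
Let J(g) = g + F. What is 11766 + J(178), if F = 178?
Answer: 12122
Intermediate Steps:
J(g) = 178 + g (J(g) = g + 178 = 178 + g)
11766 + J(178) = 11766 + (178 + 178) = 11766 + 356 = 12122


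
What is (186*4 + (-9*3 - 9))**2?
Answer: 501264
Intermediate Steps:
(186*4 + (-9*3 - 9))**2 = (744 + (-27 - 9))**2 = (744 - 36)**2 = 708**2 = 501264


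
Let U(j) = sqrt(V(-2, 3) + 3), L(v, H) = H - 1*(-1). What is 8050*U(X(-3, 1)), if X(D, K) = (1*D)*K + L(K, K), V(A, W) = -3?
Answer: 0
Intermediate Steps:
L(v, H) = 1 + H (L(v, H) = H + 1 = 1 + H)
X(D, K) = 1 + K + D*K (X(D, K) = (1*D)*K + (1 + K) = D*K + (1 + K) = 1 + K + D*K)
U(j) = 0 (U(j) = sqrt(-3 + 3) = sqrt(0) = 0)
8050*U(X(-3, 1)) = 8050*0 = 0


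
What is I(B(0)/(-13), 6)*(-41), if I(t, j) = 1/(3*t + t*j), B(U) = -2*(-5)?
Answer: 533/90 ≈ 5.9222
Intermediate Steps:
B(U) = 10
I(t, j) = 1/(3*t + j*t)
I(B(0)/(-13), 6)*(-41) = (1/(((10/(-13)))*(3 + 6)))*(-41) = (1/((10*(-1/13))*9))*(-41) = ((⅑)/(-10/13))*(-41) = -13/10*⅑*(-41) = -13/90*(-41) = 533/90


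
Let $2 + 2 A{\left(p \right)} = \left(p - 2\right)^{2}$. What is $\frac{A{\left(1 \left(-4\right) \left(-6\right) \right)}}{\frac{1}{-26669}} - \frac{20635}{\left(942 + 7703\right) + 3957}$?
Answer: $- \frac{80995960493}{12602} \approx -6.4272 \cdot 10^{6}$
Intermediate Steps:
$A{\left(p \right)} = -1 + \frac{\left(-2 + p\right)^{2}}{2}$ ($A{\left(p \right)} = -1 + \frac{\left(p - 2\right)^{2}}{2} = -1 + \frac{\left(-2 + p\right)^{2}}{2}$)
$\frac{A{\left(1 \left(-4\right) \left(-6\right) \right)}}{\frac{1}{-26669}} - \frac{20635}{\left(942 + 7703\right) + 3957} = \frac{-1 + \frac{\left(-2 + 1 \left(-4\right) \left(-6\right)\right)^{2}}{2}}{\frac{1}{-26669}} - \frac{20635}{\left(942 + 7703\right) + 3957} = \frac{-1 + \frac{\left(-2 - -24\right)^{2}}{2}}{- \frac{1}{26669}} - \frac{20635}{8645 + 3957} = \left(-1 + \frac{\left(-2 + 24\right)^{2}}{2}\right) \left(-26669\right) - \frac{20635}{12602} = \left(-1 + \frac{22^{2}}{2}\right) \left(-26669\right) - \frac{20635}{12602} = \left(-1 + \frac{1}{2} \cdot 484\right) \left(-26669\right) - \frac{20635}{12602} = \left(-1 + 242\right) \left(-26669\right) - \frac{20635}{12602} = 241 \left(-26669\right) - \frac{20635}{12602} = -6427229 - \frac{20635}{12602} = - \frac{80995960493}{12602}$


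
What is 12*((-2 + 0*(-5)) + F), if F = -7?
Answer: -108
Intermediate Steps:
12*((-2 + 0*(-5)) + F) = 12*((-2 + 0*(-5)) - 7) = 12*((-2 + 0) - 7) = 12*(-2 - 7) = 12*(-9) = -108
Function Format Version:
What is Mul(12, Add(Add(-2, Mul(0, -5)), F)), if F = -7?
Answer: -108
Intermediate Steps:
Mul(12, Add(Add(-2, Mul(0, -5)), F)) = Mul(12, Add(Add(-2, Mul(0, -5)), -7)) = Mul(12, Add(Add(-2, 0), -7)) = Mul(12, Add(-2, -7)) = Mul(12, -9) = -108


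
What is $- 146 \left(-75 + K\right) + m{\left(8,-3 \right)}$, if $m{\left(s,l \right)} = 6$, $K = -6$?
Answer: $11832$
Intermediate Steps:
$- 146 \left(-75 + K\right) + m{\left(8,-3 \right)} = - 146 \left(-75 - 6\right) + 6 = \left(-146\right) \left(-81\right) + 6 = 11826 + 6 = 11832$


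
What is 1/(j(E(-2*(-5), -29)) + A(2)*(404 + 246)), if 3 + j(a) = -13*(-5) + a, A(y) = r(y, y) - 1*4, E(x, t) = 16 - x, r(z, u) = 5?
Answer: 1/718 ≈ 0.0013928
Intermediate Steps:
A(y) = 1 (A(y) = 5 - 1*4 = 5 - 4 = 1)
j(a) = 62 + a (j(a) = -3 + (-13*(-5) + a) = -3 + (65 + a) = 62 + a)
1/(j(E(-2*(-5), -29)) + A(2)*(404 + 246)) = 1/((62 + (16 - (-2)*(-5))) + 1*(404 + 246)) = 1/((62 + (16 - 1*10)) + 1*650) = 1/((62 + (16 - 10)) + 650) = 1/((62 + 6) + 650) = 1/(68 + 650) = 1/718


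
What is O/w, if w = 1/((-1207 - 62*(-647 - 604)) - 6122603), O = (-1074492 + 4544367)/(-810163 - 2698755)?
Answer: 10489862389500/1754459 ≈ 5.9790e+6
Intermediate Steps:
O = -3469875/3508918 (O = 3469875/(-3508918) = 3469875*(-1/3508918) = -3469875/3508918 ≈ -0.98887)
w = -1/6046248 (w = 1/((-1207 - 62*(-1251)) - 6122603) = 1/((-1207 + 77562) - 6122603) = 1/(76355 - 6122603) = 1/(-6046248) = -1/6046248 ≈ -1.6539e-7)
O/w = -3469875/(3508918*(-1/6046248)) = -3469875/3508918*(-6046248) = 10489862389500/1754459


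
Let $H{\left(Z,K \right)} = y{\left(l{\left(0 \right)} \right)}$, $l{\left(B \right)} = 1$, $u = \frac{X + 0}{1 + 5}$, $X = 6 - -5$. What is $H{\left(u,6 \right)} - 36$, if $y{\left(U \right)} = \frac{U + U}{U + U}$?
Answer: $-35$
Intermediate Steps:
$X = 11$ ($X = 6 + 5 = 11$)
$u = \frac{11}{6}$ ($u = \frac{11 + 0}{1 + 5} = \frac{11}{6} \approx 1.8333$)
$y{\left(U \right)} = 1$ ($y{\left(U \right)} = \frac{2 U}{2 U} = 2 U \frac{1}{2 U} = 1$)
$H{\left(Z,K \right)} = 1$
$H{\left(u,6 \right)} - 36 = 1 - 36 = -35$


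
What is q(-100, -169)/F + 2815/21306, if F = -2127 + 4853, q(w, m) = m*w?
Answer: 183872545/29040078 ≈ 6.3317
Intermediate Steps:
F = 2726
q(-100, -169)/F + 2815/21306 = -169*(-100)/2726 + 2815/21306 = 16900*(1/2726) + 2815*(1/21306) = 8450/1363 + 2815/21306 = 183872545/29040078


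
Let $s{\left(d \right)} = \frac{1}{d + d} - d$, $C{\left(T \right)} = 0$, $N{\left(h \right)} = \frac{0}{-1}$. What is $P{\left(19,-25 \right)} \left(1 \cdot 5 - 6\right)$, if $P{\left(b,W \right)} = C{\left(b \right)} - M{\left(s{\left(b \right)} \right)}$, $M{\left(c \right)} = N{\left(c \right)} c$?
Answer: $0$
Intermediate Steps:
$N{\left(h \right)} = 0$ ($N{\left(h \right)} = 0 \left(-1\right) = 0$)
$s{\left(d \right)} = \frac{1}{2 d} - d$
$M{\left(c \right)} = 0$ ($M{\left(c \right)} = 0 c = 0$)
$P{\left(b,W \right)} = 0$ ($P{\left(b,W \right)} = 0 - 0 = 0 + 0 = 0$)
$P{\left(19,-25 \right)} \left(1 \cdot 5 - 6\right) = 0 \left(1 \cdot 5 - 6\right) = 0 \left(5 - 6\right) = 0 \left(-1\right) = 0$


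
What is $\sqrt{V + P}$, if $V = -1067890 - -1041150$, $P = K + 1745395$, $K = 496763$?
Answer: $\sqrt{2215418} \approx 1488.4$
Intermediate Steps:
$P = 2242158$ ($P = 496763 + 1745395 = 2242158$)
$V = -26740$ ($V = -1067890 + 1041150 = -26740$)
$\sqrt{V + P} = \sqrt{-26740 + 2242158} = \sqrt{2215418}$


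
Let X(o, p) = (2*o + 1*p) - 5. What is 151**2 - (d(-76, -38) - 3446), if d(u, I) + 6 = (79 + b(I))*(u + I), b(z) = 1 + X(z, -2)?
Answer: 25911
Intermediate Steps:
X(o, p) = -5 + p + 2*o (X(o, p) = (2*o + p) - 5 = (p + 2*o) - 5 = -5 + p + 2*o)
b(z) = -6 + 2*z (b(z) = 1 + (-5 - 2 + 2*z) = 1 + (-7 + 2*z) = -6 + 2*z)
d(u, I) = -6 + (73 + 2*I)*(I + u) (d(u, I) = -6 + (79 + (-6 + 2*I))*(u + I) = -6 + (73 + 2*I)*(I + u))
151**2 - (d(-76, -38) - 3446) = 151**2 - ((-6 + 2*(-38)**2 + 73*(-38) + 73*(-76) + 2*(-38)*(-76)) - 3446) = 22801 - ((-6 + 2*1444 - 2774 - 5548 + 5776) - 3446) = 22801 - ((-6 + 2888 - 2774 - 5548 + 5776) - 3446) = 22801 - (336 - 3446) = 22801 - 1*(-3110) = 22801 + 3110 = 25911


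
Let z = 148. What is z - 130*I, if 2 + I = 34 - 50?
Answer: 2488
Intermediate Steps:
I = -18 (I = -2 + (34 - 50) = -2 - 16 = -18)
z - 130*I = 148 - 130*(-18) = 148 + 2340 = 2488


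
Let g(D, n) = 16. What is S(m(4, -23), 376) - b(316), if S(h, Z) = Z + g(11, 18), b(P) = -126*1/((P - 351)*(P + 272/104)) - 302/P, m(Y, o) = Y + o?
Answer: 642892399/1636090 ≈ 392.94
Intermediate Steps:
b(P) = -302/P - 126/((-351 + P)*(34/13 + P)) (b(P) = -126*1/((-351 + P)*(P + 272*(1/104))) - 302/P = -126*1/((-351 + P)*(P + 34/13)) - 302/P = -126*1/((-351 + P)*(34/13 + P)) - 302/P = -126/((-351 + P)*(34/13 + P)) - 302/P = -302/P - 126/((-351 + P)*(34/13 + P)))
S(h, Z) = 16 + Z (S(h, Z) = Z + 16 = 16 + Z)
S(m(4, -23), 376) - b(316) = (16 + 376) - 2*(-1802034 - 683060*316 + 1963*316**2)/(316*(11934 - 13*316**2 + 4529*316)) = 392 - 2*(-1802034 - 215846960 + 1963*99856)/(316*(11934 - 13*99856 + 1431164)) = 392 - 2*(-1802034 - 215846960 + 196017328)/(316*(11934 - 1298128 + 1431164)) = 392 - 2*(-21631666)/(316*144970) = 392 - 1*(-1545119/1636090) = 392 + 1545119/1636090 = 642892399/1636090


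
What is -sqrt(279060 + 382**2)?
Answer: -2*sqrt(106246) ≈ -651.91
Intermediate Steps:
-sqrt(279060 + 382**2) = -sqrt(279060 + 145924) = -sqrt(424984) = -2*sqrt(106246)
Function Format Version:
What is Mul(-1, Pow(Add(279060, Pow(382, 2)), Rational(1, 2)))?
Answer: Mul(-2, Pow(106246, Rational(1, 2))) ≈ -651.91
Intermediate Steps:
Mul(-1, Pow(Add(279060, Pow(382, 2)), Rational(1, 2))) = Mul(-1, Pow(Add(279060, 145924), Rational(1, 2))) = Mul(-1, Pow(424984, Rational(1, 2))) = Mul(-1, Mul(2, Pow(106246, Rational(1, 2)))) = Mul(-2, Pow(106246, Rational(1, 2)))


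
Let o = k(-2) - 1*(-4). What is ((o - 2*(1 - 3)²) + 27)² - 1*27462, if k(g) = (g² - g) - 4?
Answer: -26837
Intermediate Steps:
k(g) = -4 + g² - g
o = 6 (o = (-4 + (-2)² - 1*(-2)) - 1*(-4) = (-4 + 4 + 2) + 4 = 2 + 4 = 6)
((o - 2*(1 - 3)²) + 27)² - 1*27462 = ((6 - 2*(1 - 3)²) + 27)² - 1*27462 = ((6 - 2*(-2)²) + 27)² - 27462 = ((6 - 2*4) + 27)² - 27462 = ((6 - 8) + 27)² - 27462 = (-2 + 27)² - 27462 = 25² - 27462 = 625 - 27462 = -26837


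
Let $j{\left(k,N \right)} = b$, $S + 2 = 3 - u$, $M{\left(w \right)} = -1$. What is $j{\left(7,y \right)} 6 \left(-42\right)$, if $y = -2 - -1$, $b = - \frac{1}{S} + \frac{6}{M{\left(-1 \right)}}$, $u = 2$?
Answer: $1260$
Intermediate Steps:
$S = -1$ ($S = -2 + \left(3 - 2\right) = -2 + 1 = -1$)
$b = -5$ ($b = - \frac{1}{-1} + \frac{6}{-1} = \left(-1\right) \left(-1\right) + 6 \left(-1\right) = 1 - 6 = -5$)
$y = -1$ ($y = -2 + 1 = -1$)
$j{\left(k,N \right)} = -5$
$j{\left(7,y \right)} 6 \left(-42\right) = \left(-5\right) 6 \left(-42\right) = \left(-30\right) \left(-42\right) = 1260$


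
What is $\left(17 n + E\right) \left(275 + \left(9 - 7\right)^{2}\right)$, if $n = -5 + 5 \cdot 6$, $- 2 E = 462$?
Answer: $54126$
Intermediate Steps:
$E = -231$ ($E = \left(- \frac{1}{2}\right) 462 = -231$)
$n = 25$ ($n = -5 + 30 = 25$)
$\left(17 n + E\right) \left(275 + \left(9 - 7\right)^{2}\right) = \left(17 \cdot 25 - 231\right) \left(275 + \left(9 - 7\right)^{2}\right) = \left(425 - 231\right) \left(275 + 2^{2}\right) = 194 \left(275 + 4\right) = 194 \cdot 279 = 54126$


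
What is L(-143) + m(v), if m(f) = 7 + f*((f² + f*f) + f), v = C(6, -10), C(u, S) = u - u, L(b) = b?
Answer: -136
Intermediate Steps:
C(u, S) = 0
v = 0
m(f) = 7 + f*(f + 2*f²) (m(f) = 7 + f*((f² + f²) + f) = 7 + f*(2*f² + f) = 7 + f*(f + 2*f²))
L(-143) + m(v) = -143 + (7 + 0² + 2*0³) = -143 + (7 + 0 + 2*0) = -143 + (7 + 0 + 0) = -143 + 7 = -136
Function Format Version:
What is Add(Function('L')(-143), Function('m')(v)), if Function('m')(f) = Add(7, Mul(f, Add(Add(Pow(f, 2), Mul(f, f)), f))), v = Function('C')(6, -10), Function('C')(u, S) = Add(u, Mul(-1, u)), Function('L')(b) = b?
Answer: -136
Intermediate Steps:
Function('C')(u, S) = 0
v = 0
Function('m')(f) = Add(7, Mul(f, Add(f, Mul(2, Pow(f, 2))))) (Function('m')(f) = Add(7, Mul(f, Add(Add(Pow(f, 2), Pow(f, 2)), f))) = Add(7, Mul(f, Add(Mul(2, Pow(f, 2)), f))) = Add(7, Mul(f, Add(f, Mul(2, Pow(f, 2))))))
Add(Function('L')(-143), Function('m')(v)) = Add(-143, Add(7, Pow(0, 2), Mul(2, Pow(0, 3)))) = Add(-143, Add(7, 0, Mul(2, 0))) = Add(-143, Add(7, 0, 0)) = Add(-143, 7) = -136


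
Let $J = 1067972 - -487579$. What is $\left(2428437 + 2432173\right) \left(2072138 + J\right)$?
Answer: $17632781430290$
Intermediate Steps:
$J = 1555551$ ($J = 1067972 + 487579 = 1555551$)
$\left(2428437 + 2432173\right) \left(2072138 + J\right) = \left(2428437 + 2432173\right) \left(2072138 + 1555551\right) = 4860610 \cdot 3627689 = 17632781430290$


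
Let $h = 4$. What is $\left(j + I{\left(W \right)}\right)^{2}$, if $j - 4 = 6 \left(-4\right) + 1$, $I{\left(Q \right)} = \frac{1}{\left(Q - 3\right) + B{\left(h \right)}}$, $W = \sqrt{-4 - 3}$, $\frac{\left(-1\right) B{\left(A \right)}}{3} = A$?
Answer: $\frac{10868 \sqrt{7} + 79269 i}{2 \left(15 \sqrt{7} + 109 i\right)} \approx 363.46 + 0.43483 i$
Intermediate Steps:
$B{\left(A \right)} = - 3 A$
$W = i \sqrt{7}$ ($W = \sqrt{-7} = i \sqrt{7} \approx 2.6458 i$)
$I{\left(Q \right)} = \frac{1}{-15 + Q}$ ($I{\left(Q \right)} = \frac{1}{\left(Q - 3\right) - 12} = \frac{1}{\left(-3 + Q\right) - 12} = \frac{1}{-15 + Q}$)
$j = -19$ ($j = 4 + \left(6 \left(-4\right) + 1\right) = 4 + \left(-24 + 1\right) = 4 - 23 = -19$)
$\left(j + I{\left(W \right)}\right)^{2} = \left(-19 + \frac{1}{-15 + i \sqrt{7}}\right)^{2}$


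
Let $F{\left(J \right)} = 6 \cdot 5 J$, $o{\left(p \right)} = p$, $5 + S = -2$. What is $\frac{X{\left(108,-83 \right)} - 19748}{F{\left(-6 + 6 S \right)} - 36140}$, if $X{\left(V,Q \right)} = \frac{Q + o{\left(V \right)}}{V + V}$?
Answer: $\frac{4265543}{8117280} \approx 0.52549$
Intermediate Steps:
$S = -7$ ($S = -5 - 2 = -7$)
$X{\left(V,Q \right)} = \frac{Q + V}{2 V}$ ($X{\left(V,Q \right)} = \frac{Q + V}{V + V} = \frac{Q + V}{2 V}$)
$F{\left(J \right)} = 30 J$
$\frac{X{\left(108,-83 \right)} - 19748}{F{\left(-6 + 6 S \right)} - 36140} = \frac{\frac{-83 + 108}{2 \cdot 108} - 19748}{30 \left(-6 + 6 \left(-7\right)\right) - 36140} = \frac{\frac{1}{2} \cdot \frac{1}{108} \cdot 25 - 19748}{30 \left(-6 - 42\right) - 36140} = \frac{\frac{25}{216} - 19748}{30 \left(-48\right) - 36140} = - \frac{4265543}{216 \left(-1440 - 36140\right)} = - \frac{4265543}{216 \left(-37580\right)} = \left(- \frac{4265543}{216}\right) \left(- \frac{1}{37580}\right) = \frac{4265543}{8117280}$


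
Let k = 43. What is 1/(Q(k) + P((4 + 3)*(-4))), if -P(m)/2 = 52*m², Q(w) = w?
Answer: -1/81493 ≈ -1.2271e-5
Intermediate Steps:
P(m) = -104*m²
1/(Q(k) + P((4 + 3)*(-4))) = 1/(43 - 104*16*(4 + 3)²) = 1/(43 - 104*(7*(-4))²) = 1/(43 - 104*(-28)²) = 1/(43 - 104*784) = 1/(43 - 81536) = 1/(-81493) = -1/81493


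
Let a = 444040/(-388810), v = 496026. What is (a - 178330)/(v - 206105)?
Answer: -6933693134/11272418401 ≈ -0.61510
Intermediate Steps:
a = -44404/38881 (a = 444040*(-1/388810) = -44404/38881 ≈ -1.1420)
(a - 178330)/(v - 206105) = (-44404/38881 - 178330)/(496026 - 206105) = -6933693134/38881/289921 = -6933693134/38881*1/289921 = -6933693134/11272418401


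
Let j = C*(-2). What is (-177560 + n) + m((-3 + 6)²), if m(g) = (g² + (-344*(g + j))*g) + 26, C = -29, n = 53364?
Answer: -331521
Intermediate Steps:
j = 58 (j = -29*(-2) = 58)
m(g) = 26 + g² + g*(-19952 - 344*g) (m(g) = (g² + (-344*(g + 58))*g) + 26 = (g² + (-344*(58 + g))*g) + 26 = (g² + (-19952 - 344*g)*g) + 26 = (g² + g*(-19952 - 344*g)) + 26 = 26 + g² + g*(-19952 - 344*g))
(-177560 + n) + m((-3 + 6)²) = (-177560 + 53364) + (26 - 19952*(-3 + 6)² - 343*(-3 + 6)⁴) = -124196 + (26 - 19952*3² - 343*(3²)²) = -124196 + (26 - 19952*9 - 343*9²) = -124196 + (26 - 179568 - 343*81) = -124196 + (26 - 179568 - 27783) = -124196 - 207325 = -331521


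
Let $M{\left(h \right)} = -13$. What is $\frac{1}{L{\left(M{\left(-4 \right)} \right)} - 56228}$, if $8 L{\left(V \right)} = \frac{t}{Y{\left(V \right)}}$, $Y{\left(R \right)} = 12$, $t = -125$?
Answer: $- \frac{96}{5398013} \approx -1.7784 \cdot 10^{-5}$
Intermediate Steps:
$L{\left(V \right)} = - \frac{125}{96}$ ($L{\left(V \right)} = \frac{\left(-125\right) \frac{1}{12}}{8} = \frac{1}{8} \left(- \frac{125}{12}\right) = - \frac{125}{96}$)
$\frac{1}{L{\left(M{\left(-4 \right)} \right)} - 56228} = \frac{1}{- \frac{125}{96} - 56228} = \frac{1}{- \frac{5398013}{96}} = - \frac{96}{5398013}$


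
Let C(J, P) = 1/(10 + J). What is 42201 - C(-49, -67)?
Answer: 1645840/39 ≈ 42201.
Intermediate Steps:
42201 - C(-49, -67) = 42201 - 1/(10 - 49) = 42201 - 1/(-39) = 42201 - 1*(-1/39) = 42201 + 1/39 = 1645840/39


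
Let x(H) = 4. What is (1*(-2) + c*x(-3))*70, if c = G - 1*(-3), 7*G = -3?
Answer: 580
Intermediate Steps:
G = -3/7 (G = (1/7)*(-3) = -3/7 ≈ -0.42857)
c = 18/7 (c = -3/7 - 1*(-3) = -3/7 + 3 = 18/7 ≈ 2.5714)
(1*(-2) + c*x(-3))*70 = (1*(-2) + (18/7)*4)*70 = (-2 + 72/7)*70 = (58/7)*70 = 580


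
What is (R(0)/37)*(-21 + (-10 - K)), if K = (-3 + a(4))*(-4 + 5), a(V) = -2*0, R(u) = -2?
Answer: 56/37 ≈ 1.5135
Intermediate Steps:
a(V) = 0
K = -3 (K = (-3 + 0)*(-4 + 5) = -3*1 = -3)
(R(0)/37)*(-21 + (-10 - K)) = (-2/37)*(-21 + (-10 - 1*(-3))) = (-2*1/37)*(-21 + (-10 + 3)) = -2*(-21 - 7)/37 = -2/37*(-28) = 56/37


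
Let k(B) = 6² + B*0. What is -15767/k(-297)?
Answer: -15767/36 ≈ -437.97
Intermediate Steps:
k(B) = 36 (k(B) = 36 + 0 = 36)
-15767/k(-297) = -15767/36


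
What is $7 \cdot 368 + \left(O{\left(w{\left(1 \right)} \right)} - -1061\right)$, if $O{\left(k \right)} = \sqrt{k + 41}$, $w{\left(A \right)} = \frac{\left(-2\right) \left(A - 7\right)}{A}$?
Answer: $3637 + \sqrt{53} \approx 3644.3$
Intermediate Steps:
$w{\left(A \right)} = \frac{14 - 2 A}{A}$ ($w{\left(A \right)} = \frac{\left(-2\right) \left(-7 + A\right)}{A} = \frac{14 - 2 A}{A}$)
$O{\left(k \right)} = \sqrt{41 + k}$
$7 \cdot 368 + \left(O{\left(w{\left(1 \right)} \right)} - -1061\right) = 7 \cdot 368 + \left(\sqrt{41 - \left(2 - \frac{14}{1}\right)} - -1061\right) = 2576 + \left(\sqrt{41 + \left(-2 + 14 \cdot 1\right)} + 1061\right) = 2576 + \left(\sqrt{41 + \left(-2 + 14\right)} + 1061\right) = 2576 + \left(\sqrt{41 + 12} + 1061\right) = 2576 + \left(\sqrt{53} + 1061\right) = 2576 + \left(1061 + \sqrt{53}\right) = 3637 + \sqrt{53}$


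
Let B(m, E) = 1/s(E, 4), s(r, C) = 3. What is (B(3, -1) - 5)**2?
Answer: 196/9 ≈ 21.778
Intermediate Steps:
B(m, E) = 1/3
(B(3, -1) - 5)**2 = (1/3 - 5)**2 = (-14/3)**2 = 196/9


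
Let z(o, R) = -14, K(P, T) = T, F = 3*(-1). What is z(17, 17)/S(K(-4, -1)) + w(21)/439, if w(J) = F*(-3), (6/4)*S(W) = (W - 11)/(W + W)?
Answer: -3055/878 ≈ -3.4795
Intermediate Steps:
F = -3
S(W) = (-11 + W)/(3*W) (S(W) = 2*((W - 11)/(W + W))/3 = 2*((-11 + W)/((2*W)))/3 = 2*((-11 + W)*(1/(2*W)))/3 = 2*((-11 + W)/(2*W))/3 = (-11 + W)/(3*W))
w(J) = 9 (w(J) = -3*(-3) = 9)
z(17, 17)/S(K(-4, -1)) + w(21)/439 = -14*(-3/(-11 - 1)) + 9/439 = -14/((⅓)*(-1)*(-12)) + 9*(1/439) = -14/4 + 9/439 = -14*¼ + 9/439 = -7/2 + 9/439 = -3055/878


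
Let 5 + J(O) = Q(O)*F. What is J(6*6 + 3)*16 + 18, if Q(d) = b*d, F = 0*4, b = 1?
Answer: -62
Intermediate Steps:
F = 0
Q(d) = d (Q(d) = 1*d = d)
J(O) = -5 (J(O) = -5 + O*0 = -5 + 0 = -5)
J(6*6 + 3)*16 + 18 = -5*16 + 18 = -80 + 18 = -62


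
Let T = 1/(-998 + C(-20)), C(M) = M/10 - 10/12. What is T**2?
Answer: 36/36060025 ≈ 9.9834e-7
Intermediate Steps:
C(M) = -5/6 + M/10 (C(M) = M*(1/10) - 10*1/12 = M/10 - 5/6 = -5/6 + M/10)
T = -6/6005 (T = 1/(-998 + (-5/6 + (1/10)*(-20))) = 1/(-998 + (-5/6 - 2)) = 1/(-998 - 17/6) = 1/(-6005/6) = -6/6005 ≈ -0.00099917)
T**2 = (-6/6005)**2 = 36/36060025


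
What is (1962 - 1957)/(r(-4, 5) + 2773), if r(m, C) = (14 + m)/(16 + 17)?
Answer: 165/91519 ≈ 0.0018029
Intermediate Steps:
r(m, C) = 14/33 + m/33 (r(m, C) = (14 + m)/33 = (14 + m)*(1/33) = 14/33 + m/33)
(1962 - 1957)/(r(-4, 5) + 2773) = (1962 - 1957)/((14/33 + (1/33)*(-4)) + 2773) = 5/((14/33 - 4/33) + 2773) = 5/(10/33 + 2773) = 5/(91519/33) = 5*(33/91519) = 165/91519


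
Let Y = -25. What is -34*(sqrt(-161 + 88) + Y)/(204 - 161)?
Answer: 850/43 - 34*I*sqrt(73)/43 ≈ 19.767 - 6.7557*I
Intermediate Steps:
-34*(sqrt(-161 + 88) + Y)/(204 - 161) = -34*(sqrt(-161 + 88) - 25)/(204 - 161) = -34*(sqrt(-73) - 25)/43 = -34*(I*sqrt(73) - 25)/43 = -34*(-25 + I*sqrt(73))/43 = -34*(-25/43 + I*sqrt(73)/43) = 850/43 - 34*I*sqrt(73)/43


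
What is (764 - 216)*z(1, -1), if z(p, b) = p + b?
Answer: 0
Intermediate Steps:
z(p, b) = b + p
(764 - 216)*z(1, -1) = (764 - 216)*(-1 + 1) = 548*0 = 0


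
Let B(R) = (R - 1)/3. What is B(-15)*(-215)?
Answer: 3440/3 ≈ 1146.7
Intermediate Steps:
B(R) = -1/3 + R/3 (B(R) = (-1 + R)*(1/3) = -1/3 + R/3)
B(-15)*(-215) = (-1/3 + (1/3)*(-15))*(-215) = (-1/3 - 5)*(-215) = -16/3*(-215) = 3440/3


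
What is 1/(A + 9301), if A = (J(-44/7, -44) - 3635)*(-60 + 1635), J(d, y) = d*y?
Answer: -1/5280224 ≈ -1.8939e-7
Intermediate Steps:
A = -5289525 (A = (-44/7*(-44) - 3635)*(-60 + 1635) = (-44*⅐*(-44) - 3635)*1575 = (-44/7*(-44) - 3635)*1575 = (1936/7 - 3635)*1575 = -23509/7*1575 = -5289525)
1/(A + 9301) = 1/(-5289525 + 9301) = 1/(-5280224) = -1/5280224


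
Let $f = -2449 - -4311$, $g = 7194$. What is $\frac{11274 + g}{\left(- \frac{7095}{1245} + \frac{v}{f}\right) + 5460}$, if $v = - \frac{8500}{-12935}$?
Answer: $\frac{1230616725156}{363447840643} \approx 3.386$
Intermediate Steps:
$f = 1862$ ($f = -2449 + 4311 = 1862$)
$v = \frac{1700}{2587}$ ($v = \left(-8500\right) \left(- \frac{1}{12935}\right) = \frac{1700}{2587} \approx 0.65713$)
$\frac{11274 + g}{\left(- \frac{7095}{1245} + \frac{v}{f}\right) + 5460} = \frac{11274 + 7194}{\left(- \frac{7095}{1245} + \frac{1700}{2587 \cdot 1862}\right) + 5460} = \frac{18468}{\left(\left(-7095\right) \frac{1}{1245} + \frac{1700}{2587} \cdot \frac{1}{1862}\right) + 5460} = \frac{18468}{\left(- \frac{473}{83} + \frac{850}{2408497}\right) + 5460} = \frac{18468}{- \frac{1139148531}{199905251} + 5460} = \frac{18468}{\frac{1090343521929}{199905251}} = 18468 \cdot \frac{199905251}{1090343521929} = \frac{1230616725156}{363447840643}$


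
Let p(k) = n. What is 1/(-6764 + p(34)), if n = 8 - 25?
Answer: -1/6781 ≈ -0.00014747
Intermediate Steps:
n = -17
p(k) = -17
1/(-6764 + p(34)) = 1/(-6764 - 17) = 1/(-6781) = -1/6781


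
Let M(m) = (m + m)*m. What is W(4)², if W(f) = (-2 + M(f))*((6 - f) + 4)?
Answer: 32400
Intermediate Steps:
M(m) = 2*m² (M(m) = (2*m)*m = 2*m²)
W(f) = (-2 + 2*f²)*(10 - f) (W(f) = (-2 + 2*f²)*((6 - f) + 4) = (-2 + 2*f²)*(10 - f))
W(4)² = (-20 - 2*4³ + 2*4 + 20*4²)² = (-20 - 2*64 + 8 + 20*16)² = (-20 - 128 + 8 + 320)² = 180² = 32400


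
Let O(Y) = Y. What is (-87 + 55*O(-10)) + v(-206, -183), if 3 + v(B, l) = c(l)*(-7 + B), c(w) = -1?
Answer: -427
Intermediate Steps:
v(B, l) = 4 - B (v(B, l) = -3 - (-7 + B) = -3 + (7 - B) = 4 - B)
(-87 + 55*O(-10)) + v(-206, -183) = (-87 + 55*(-10)) + (4 - 1*(-206)) = (-87 - 550) + (4 + 206) = -637 + 210 = -427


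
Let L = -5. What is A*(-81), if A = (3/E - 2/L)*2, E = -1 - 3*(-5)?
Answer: -3483/35 ≈ -99.514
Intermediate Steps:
E = 14 (E = -1 + 15 = 14)
A = 43/35 (A = (3/14 - 2/(-5))*2 = (3*(1/14) - 2*(-1/5))*2 = (3/14 + 2/5)*2 = (43/70)*2 = 43/35 ≈ 1.2286)
A*(-81) = (43/35)*(-81) = -3483/35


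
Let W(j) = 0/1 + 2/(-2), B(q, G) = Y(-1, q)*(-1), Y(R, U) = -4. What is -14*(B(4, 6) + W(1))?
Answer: -42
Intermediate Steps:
B(q, G) = 4 (B(q, G) = -4*(-1) = 4)
W(j) = -1 (W(j) = 0*1 + 2*(-½) = 0 - 1 = -1)
-14*(B(4, 6) + W(1)) = -14*(4 - 1) = -14*3 = -42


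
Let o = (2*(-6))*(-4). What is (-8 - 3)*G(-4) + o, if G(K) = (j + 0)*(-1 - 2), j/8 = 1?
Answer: 312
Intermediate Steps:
j = 8 (j = 8*1 = 8)
G(K) = -24 (G(K) = (8 + 0)*(-1 - 2) = 8*(-3) = -24)
o = 48 (o = -12*(-4) = 48)
(-8 - 3)*G(-4) + o = (-8 - 3)*(-24) + 48 = -11*(-24) + 48 = 264 + 48 = 312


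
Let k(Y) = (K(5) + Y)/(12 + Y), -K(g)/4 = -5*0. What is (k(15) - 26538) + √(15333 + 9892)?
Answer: -238837/9 + 5*√1009 ≈ -26379.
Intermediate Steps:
K(g) = 0 (K(g) = -(-20)*0 = -4*0 = 0)
k(Y) = Y/(12 + Y) (k(Y) = (0 + Y)/(12 + Y) = Y/(12 + Y))
(k(15) - 26538) + √(15333 + 9892) = (15/(12 + 15) - 26538) + √(15333 + 9892) = (15/27 - 26538) + √25225 = (15*(1/27) - 26538) + 5*√1009 = (5/9 - 26538) + 5*√1009 = -238837/9 + 5*√1009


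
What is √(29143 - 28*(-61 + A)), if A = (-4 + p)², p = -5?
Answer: √28583 ≈ 169.06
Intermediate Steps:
A = 81 (A = (-4 - 5)² = (-9)² = 81)
√(29143 - 28*(-61 + A)) = √(29143 - 28*(-61 + 81)) = √(29143 - 28*20) = √(29143 - 560) = √28583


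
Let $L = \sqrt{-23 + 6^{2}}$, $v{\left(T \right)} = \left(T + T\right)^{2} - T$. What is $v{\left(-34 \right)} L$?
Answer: $4658 \sqrt{13} \approx 16795.0$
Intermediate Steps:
$v{\left(T \right)} = - T + 4 T^{2}$ ($v{\left(T \right)} = \left(2 T\right)^{2} - T = 4 T^{2} - T = - T + 4 T^{2}$)
$L = \sqrt{13}$ ($L = \sqrt{-23 + 36} = \sqrt{13} \approx 3.6056$)
$v{\left(-34 \right)} L = - 34 \left(-1 + 4 \left(-34\right)\right) \sqrt{13} = - 34 \left(-1 - 136\right) \sqrt{13} = \left(-34\right) \left(-137\right) \sqrt{13} = 4658 \sqrt{13}$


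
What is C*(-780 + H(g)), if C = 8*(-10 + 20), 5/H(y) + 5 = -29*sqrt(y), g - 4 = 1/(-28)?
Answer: -5781366400/92651 - 23200*sqrt(777)/92651 ≈ -62406.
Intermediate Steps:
g = 111/28 (g = 4 + 1/(-28) = 4 - 1/28 = 111/28 ≈ 3.9643)
H(y) = 5/(-5 - 29*sqrt(y))
C = 80 (C = 8*10 = 80)
C*(-780 + H(g)) = 80*(-780 - 5/(5 + 29*sqrt(111/28))) = 80*(-780 - 5/(5 + 29*(sqrt(777)/14))) = 80*(-780 - 5/(5 + 29*sqrt(777)/14)) = -62400 - 400/(5 + 29*sqrt(777)/14)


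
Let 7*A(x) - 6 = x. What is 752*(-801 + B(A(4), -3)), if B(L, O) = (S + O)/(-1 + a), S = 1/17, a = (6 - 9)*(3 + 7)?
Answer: -317401904/527 ≈ -6.0228e+5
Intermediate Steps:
A(x) = 6/7 + x/7
a = -30 (a = -3*10 = -30)
S = 1/17 ≈ 0.058824
B(L, O) = -1/527 - O/31 (B(L, O) = (1/17 + O)/(-1 - 30) = (1/17 + O)/(-31) = (1/17 + O)*(-1/31) = -1/527 - O/31)
752*(-801 + B(A(4), -3)) = 752*(-801 + (-1/527 - 1/31*(-3))) = 752*(-801 + (-1/527 + 3/31)) = 752*(-801 + 50/527) = 752*(-422077/527) = -317401904/527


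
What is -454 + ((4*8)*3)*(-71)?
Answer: -7270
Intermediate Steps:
-454 + ((4*8)*3)*(-71) = -454 + (32*3)*(-71) = -454 + 96*(-71) = -454 - 6816 = -7270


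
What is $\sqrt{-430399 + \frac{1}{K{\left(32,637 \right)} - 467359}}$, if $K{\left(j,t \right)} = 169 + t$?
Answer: $\frac{2 i \sqrt{23421420696839586}}{466553} \approx 656.05 i$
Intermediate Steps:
$\sqrt{-430399 + \frac{1}{K{\left(32,637 \right)} - 467359}} = \sqrt{-430399 + \frac{1}{\left(169 + 637\right) - 467359}} = \sqrt{-430399 + \frac{1}{806 - 467359}} = \sqrt{-430399 + \frac{1}{-466553}} = \sqrt{-430399 - \frac{1}{466553}} = \sqrt{- \frac{200803944648}{466553}} = \frac{2 i \sqrt{23421420696839586}}{466553}$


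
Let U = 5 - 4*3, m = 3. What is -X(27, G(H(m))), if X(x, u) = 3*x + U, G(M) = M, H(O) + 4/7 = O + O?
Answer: -74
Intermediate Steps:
H(O) = -4/7 + 2*O (H(O) = -4/7 + (O + O) = -4/7 + 2*O)
U = -7 (U = 5 - 12 = -7)
X(x, u) = -7 + 3*x (X(x, u) = 3*x - 7 = -7 + 3*x)
-X(27, G(H(m))) = -(-7 + 3*27) = -(-7 + 81) = -1*74 = -74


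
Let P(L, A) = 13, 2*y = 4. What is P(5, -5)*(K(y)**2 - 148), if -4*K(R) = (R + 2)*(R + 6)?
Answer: -1092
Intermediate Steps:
y = 2 (y = (1/2)*4 = 2)
K(R) = -(2 + R)*(6 + R)/4 (K(R) = -(R + 2)*(R + 6)/4 = -(2 + R)*(6 + R)/4)
P(5, -5)*(K(y)**2 - 148) = 13*((-3 - 2*2 - 1/4*2**2)**2 - 148) = 13*((-3 - 4 - 1/4*4)**2 - 148) = 13*((-3 - 4 - 1)**2 - 148) = 13*((-8)**2 - 148) = 13*(64 - 148) = 13*(-84) = -1092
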